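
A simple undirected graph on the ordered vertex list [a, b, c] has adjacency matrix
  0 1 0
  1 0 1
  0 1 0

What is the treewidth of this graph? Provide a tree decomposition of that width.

Treewidth 1.
One optimal decomposition is:
Bags: B1 = {b, c}  B2 = {a, b}
Tree: B1–B2

The largest bag has 2 vertices, giving width 1; this decomposition certifies tw(G) ≤ 1. Since G has at least one edge (e.g. c–b), it is not an edgeless graph, so tw(G) ≥ 1. Hence tw(G) = 1 exactly.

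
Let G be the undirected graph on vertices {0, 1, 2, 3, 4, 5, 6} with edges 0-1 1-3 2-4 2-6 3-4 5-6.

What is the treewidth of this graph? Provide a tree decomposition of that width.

Treewidth 1.
One optimal decomposition is:
Bags: B1 = {5, 6}  B2 = {2, 6}  B3 = {2, 4}  B4 = {3, 4}  B5 = {1, 3}  B6 = {0, 1}
Tree: B1–B2, B2–B3, B3–B4, B4–B5, B5–B6

The largest bag has 2 vertices, giving width 1; this decomposition certifies tw(G) ≤ 1. Since G has at least one edge (e.g. 5–6), it is not an edgeless graph, so tw(G) ≥ 1. Therefore the treewidth is 1.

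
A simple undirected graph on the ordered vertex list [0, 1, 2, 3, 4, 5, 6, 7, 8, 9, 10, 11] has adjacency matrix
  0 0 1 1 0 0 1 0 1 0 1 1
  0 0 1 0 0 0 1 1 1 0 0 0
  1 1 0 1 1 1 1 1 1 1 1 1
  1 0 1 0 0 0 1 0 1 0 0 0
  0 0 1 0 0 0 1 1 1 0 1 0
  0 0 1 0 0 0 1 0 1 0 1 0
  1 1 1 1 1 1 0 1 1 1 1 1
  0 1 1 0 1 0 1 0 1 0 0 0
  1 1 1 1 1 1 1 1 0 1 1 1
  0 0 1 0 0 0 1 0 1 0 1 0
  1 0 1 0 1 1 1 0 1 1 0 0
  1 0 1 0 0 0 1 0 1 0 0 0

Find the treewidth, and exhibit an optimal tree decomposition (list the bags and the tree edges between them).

Treewidth 4.
One optimal decomposition is:
Bags: B1 = {2, 5, 6, 8, 10}  B2 = {0, 2, 6, 8, 10}  B3 = {2, 4, 6, 8, 10}  B4 = {0, 2, 3, 6, 8}  B5 = {2, 6, 8, 9, 10}  B6 = {2, 4, 6, 7, 8}  B7 = {1, 2, 6, 7, 8}  B8 = {0, 2, 6, 8, 11}
Tree: B1–B2, B2–B3, B2–B4, B2–B5, B3–B6, B6–B7, B2–B8

Every bag has size at most 5, so the width is 5 − 1 = 4 and tw(G) ≤ 4. Conversely, {1, 2, 6, 7, 8} is a clique of size 5, and the vertices of any clique must share a bag in every tree decomposition; so some bag has ≥ 5 vertices and tw(G) ≥ 4. Hence tw(G) = 4 exactly.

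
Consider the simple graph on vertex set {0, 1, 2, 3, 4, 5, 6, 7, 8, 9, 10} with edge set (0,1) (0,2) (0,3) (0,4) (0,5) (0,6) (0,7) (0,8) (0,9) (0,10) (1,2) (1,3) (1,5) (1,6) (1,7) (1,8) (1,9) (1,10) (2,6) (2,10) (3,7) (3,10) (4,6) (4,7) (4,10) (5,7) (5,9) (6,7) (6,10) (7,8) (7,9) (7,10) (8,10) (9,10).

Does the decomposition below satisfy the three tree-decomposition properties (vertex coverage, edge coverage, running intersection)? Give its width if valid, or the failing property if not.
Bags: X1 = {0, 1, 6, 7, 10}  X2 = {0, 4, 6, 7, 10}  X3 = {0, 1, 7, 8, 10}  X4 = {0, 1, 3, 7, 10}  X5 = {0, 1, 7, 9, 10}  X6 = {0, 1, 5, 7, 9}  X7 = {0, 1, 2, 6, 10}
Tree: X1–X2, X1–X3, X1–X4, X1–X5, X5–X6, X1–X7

Every vertex of G appears in some bag (union = {0, 1, 2, 3, 4, 5, 6, 7, 8, 9, 10}); every edge is covered by a bag; and for each vertex v the set of bags containing v is connected in the bag tree. The decomposition is therefore valid. The largest bag has 5 vertices, so the width is 4.

Yes; width 4.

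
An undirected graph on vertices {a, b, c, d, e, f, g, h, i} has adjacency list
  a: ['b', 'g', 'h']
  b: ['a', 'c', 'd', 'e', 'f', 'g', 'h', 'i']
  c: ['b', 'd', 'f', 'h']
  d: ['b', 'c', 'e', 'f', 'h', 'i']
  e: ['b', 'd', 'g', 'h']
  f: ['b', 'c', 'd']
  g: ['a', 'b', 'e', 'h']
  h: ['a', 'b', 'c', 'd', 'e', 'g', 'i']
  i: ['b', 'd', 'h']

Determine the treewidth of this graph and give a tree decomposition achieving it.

Each bag holds 4 vertices, so the decomposition has width 3, which upper-bounds the treewidth. Conversely, {b, d, e, h} is a clique of size 4, and the vertices of any clique must share a bag in every tree decomposition; so some bag has ≥ 4 vertices and tw(G) ≥ 3. Therefore the treewidth is 3.

Treewidth 3.
Bags: B1 = {b, e, g, h}  B2 = {b, d, e, h}  B3 = {a, b, g, h}  B4 = {b, c, d, h}  B5 = {b, d, h, i}  B6 = {b, c, d, f}
Tree: B1–B2, B1–B3, B2–B4, B2–B5, B4–B6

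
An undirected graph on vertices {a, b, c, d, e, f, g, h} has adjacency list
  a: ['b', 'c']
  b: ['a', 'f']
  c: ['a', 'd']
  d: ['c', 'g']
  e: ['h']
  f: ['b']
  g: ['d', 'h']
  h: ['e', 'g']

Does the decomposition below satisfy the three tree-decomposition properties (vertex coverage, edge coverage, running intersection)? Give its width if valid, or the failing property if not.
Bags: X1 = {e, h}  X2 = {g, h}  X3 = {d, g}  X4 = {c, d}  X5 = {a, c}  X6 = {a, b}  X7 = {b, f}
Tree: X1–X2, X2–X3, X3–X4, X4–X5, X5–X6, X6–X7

Vertex coverage: the bags together contain {a, b, c, d, e, f, g, h}, the full vertex set. Edge coverage: each edge of G has both endpoints in at least one bag. Running intersection: for every vertex, the bags containing it form a connected subtree. All three properties hold, so this is a valid tree decomposition of width max|bag| − 1 = 1, and hence tw(G) ≤ 1.

Yes; width 1.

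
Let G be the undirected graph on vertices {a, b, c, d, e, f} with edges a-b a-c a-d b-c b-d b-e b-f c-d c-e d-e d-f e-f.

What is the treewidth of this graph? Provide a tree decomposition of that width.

Each bag holds 4 vertices, so the decomposition has width 3, which upper-bounds the treewidth. For the lower bound, the 4 vertices {b, c, d, e} are pairwise adjacent, and any tree decomposition puts a clique entirely inside one bag — forcing width ≥ 3. Combining the bounds, tw(G) = 3.

Treewidth 3.
Bags: B1 = {b, c, d, e}  B2 = {a, b, c, d}  B3 = {b, d, e, f}
Tree: B1–B2, B1–B3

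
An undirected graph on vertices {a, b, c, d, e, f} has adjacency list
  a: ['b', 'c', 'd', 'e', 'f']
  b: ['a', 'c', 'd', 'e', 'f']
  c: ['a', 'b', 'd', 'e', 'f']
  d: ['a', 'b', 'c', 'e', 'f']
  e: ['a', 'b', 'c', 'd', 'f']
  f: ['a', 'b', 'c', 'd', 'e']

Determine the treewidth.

5

A width-5 tree decomposition is:
Bags: B1 = {a, b, c, d, e, f}
Tree: (single bag)
A single bag containing all 6 vertices is trivially a valid decomposition of width 5. For the lower bound, the 6 vertices {a, b, c, d, e, f} are pairwise adjacent, and any tree decomposition puts a clique entirely inside one bag — forcing width ≥ 5. Therefore the treewidth is 5.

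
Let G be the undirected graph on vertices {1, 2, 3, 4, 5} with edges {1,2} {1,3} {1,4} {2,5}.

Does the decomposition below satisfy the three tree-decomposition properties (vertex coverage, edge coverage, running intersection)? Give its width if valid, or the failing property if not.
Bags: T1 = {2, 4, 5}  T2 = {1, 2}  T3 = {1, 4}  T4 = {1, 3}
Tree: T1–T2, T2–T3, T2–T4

A tree decomposition must satisfy three properties: every vertex lies in some bag; for every edge, both endpoints lie together in some bag; and for every vertex, the bags containing it form a connected subtree. Here bags containing vertex 4 are not connected in the tree, so the decomposition is invalid.

No — bags containing vertex 4 are not connected in the tree.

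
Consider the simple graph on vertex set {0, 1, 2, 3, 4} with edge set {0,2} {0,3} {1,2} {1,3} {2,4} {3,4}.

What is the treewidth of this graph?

A width-2 tree decomposition is:
Bags: B1 = {0, 2, 3}  B2 = {2, 3, 4}  B3 = {1, 2, 3}
Tree: B1–B2, B2–B3
Each bag holds 3 vertices, so the decomposition has width 2, which upper-bounds the treewidth. For the lower bound, G contains the cycle 3–0–2–4–3, so G is not a forest; only forests have treewidth ≤ 1, hence tw(G) ≥ 2. The upper and lower bounds meet at 2, so that is the treewidth.

2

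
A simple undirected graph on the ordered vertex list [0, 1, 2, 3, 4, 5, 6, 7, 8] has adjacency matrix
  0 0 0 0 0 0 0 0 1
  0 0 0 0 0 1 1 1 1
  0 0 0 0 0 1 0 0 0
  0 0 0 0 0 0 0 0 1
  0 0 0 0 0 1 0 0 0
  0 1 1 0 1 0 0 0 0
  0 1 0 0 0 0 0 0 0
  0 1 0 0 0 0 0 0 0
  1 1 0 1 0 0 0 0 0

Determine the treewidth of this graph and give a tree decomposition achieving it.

Every bag has size at most 2, so the width is 2 − 1 = 1 and tw(G) ≤ 1. Any graph with an edge has treewidth ≥ 1, and G has the edge 8–0. The upper and lower bounds meet at 1, so that is the treewidth.

Treewidth 1.
One optimal decomposition is:
Bags: B1 = {0, 8}  B2 = {1, 8}  B3 = {1, 5}  B4 = {2, 5}  B5 = {1, 6}  B6 = {3, 8}  B7 = {4, 5}  B8 = {1, 7}
Tree: B1–B2, B2–B3, B3–B4, B3–B5, B2–B6, B3–B7, B3–B8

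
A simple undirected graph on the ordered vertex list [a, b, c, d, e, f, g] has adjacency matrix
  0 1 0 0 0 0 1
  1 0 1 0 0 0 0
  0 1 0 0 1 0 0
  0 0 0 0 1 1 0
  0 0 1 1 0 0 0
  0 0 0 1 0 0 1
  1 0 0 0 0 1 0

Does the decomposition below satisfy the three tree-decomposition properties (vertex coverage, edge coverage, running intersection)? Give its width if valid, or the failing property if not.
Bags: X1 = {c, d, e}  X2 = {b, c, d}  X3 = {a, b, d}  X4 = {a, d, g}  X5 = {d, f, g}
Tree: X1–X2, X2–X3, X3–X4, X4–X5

Yes; width 2.

Checking the three conditions: (i) the bags cover all of {a, b, c, d, e, f, g}; (ii) for each edge, some bag contains both endpoints; (iii) the bags containing any fixed vertex form a subtree. All hold, so the decomposition is valid with width 3 − 1 = 2.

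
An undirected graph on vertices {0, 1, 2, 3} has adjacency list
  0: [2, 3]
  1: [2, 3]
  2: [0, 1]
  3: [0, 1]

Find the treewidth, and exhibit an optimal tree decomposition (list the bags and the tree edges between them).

The largest bag has 3 vertices, giving width 2; this decomposition certifies tw(G) ≤ 2. The edges 0–3–1–2–0 form a cycle, so G is not a tree and its treewidth is at least 2. Hence tw(G) = 2 exactly.

Treewidth 2.
Bags: B1 = {0, 1, 3}  B2 = {0, 1, 2}
Tree: B1–B2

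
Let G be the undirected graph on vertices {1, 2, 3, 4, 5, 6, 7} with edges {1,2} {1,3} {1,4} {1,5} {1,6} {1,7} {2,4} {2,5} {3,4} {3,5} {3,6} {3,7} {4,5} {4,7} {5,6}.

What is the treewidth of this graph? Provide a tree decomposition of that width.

Every bag has size at most 4, so the width is 4 − 1 = 3 and tw(G) ≤ 3. On the other hand G contains the 4-clique {1, 2, 4, 5}. A clique must lie in a single bag of any decomposition, so no decomposition can have width below 3. The upper and lower bounds meet at 3, so that is the treewidth.

Treewidth 3.
Bags: B1 = {1, 3, 4, 5}  B2 = {1, 3, 5, 6}  B3 = {1, 3, 4, 7}  B4 = {1, 2, 4, 5}
Tree: B1–B2, B1–B3, B1–B4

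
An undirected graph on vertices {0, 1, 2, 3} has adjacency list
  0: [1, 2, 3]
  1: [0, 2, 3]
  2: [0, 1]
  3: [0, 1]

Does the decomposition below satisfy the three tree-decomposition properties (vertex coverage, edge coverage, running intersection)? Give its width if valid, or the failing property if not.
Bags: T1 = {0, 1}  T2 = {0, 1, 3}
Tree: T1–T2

No — vertex 2 appears in no bag.

A tree decomposition must satisfy three properties: every vertex lies in some bag; for every edge, both endpoints lie together in some bag; and for every vertex, the bags containing it form a connected subtree. Here vertex 2 appears in no bag, so the decomposition is invalid.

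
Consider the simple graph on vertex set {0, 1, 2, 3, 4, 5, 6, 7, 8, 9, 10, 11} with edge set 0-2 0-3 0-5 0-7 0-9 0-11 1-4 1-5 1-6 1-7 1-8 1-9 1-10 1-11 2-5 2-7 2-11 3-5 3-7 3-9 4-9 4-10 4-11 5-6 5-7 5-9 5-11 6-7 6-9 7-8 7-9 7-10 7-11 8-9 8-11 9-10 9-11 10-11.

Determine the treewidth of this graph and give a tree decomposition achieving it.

Treewidth 4.
One such decomposition:
Bags: B1 = {0, 5, 7, 9, 11}  B2 = {0, 2, 5, 7, 11}  B3 = {1, 5, 7, 9, 11}  B4 = {0, 3, 5, 7, 9}  B5 = {1, 7, 9, 10, 11}  B6 = {1, 7, 8, 9, 11}  B7 = {1, 4, 9, 10, 11}  B8 = {1, 5, 6, 7, 9}
Tree: B1–B2, B1–B3, B1–B4, B3–B5, B5–B6, B5–B7, B3–B8

Each bag holds 5 vertices, so the decomposition has width 4, which upper-bounds the treewidth. Conversely, {1, 4, 9, 10, 11} is a clique of size 5, and the vertices of any clique must share a bag in every tree decomposition; so some bag has ≥ 5 vertices and tw(G) ≥ 4. Therefore the treewidth is 4.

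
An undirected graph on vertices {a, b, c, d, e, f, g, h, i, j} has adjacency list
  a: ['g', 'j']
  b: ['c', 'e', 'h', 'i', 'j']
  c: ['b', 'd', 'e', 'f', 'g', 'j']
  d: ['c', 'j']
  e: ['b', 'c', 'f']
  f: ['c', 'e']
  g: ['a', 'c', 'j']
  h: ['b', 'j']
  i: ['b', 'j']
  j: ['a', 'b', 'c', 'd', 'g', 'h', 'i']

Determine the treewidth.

2

A width-2 tree decomposition is:
Bags: B1 = {c, d, j}  B2 = {b, c, j}  B3 = {c, g, j}  B4 = {b, c, e}  B5 = {b, h, j}  B6 = {b, i, j}  B7 = {a, g, j}  B8 = {c, e, f}
Tree: B1–B2, B2–B3, B2–B4, B2–B5, B2–B6, B3–B7, B4–B8
Each bag holds 3 vertices, so the decomposition has width 2, which upper-bounds the treewidth. For the lower bound, the 3 vertices {c, d, j} are pairwise adjacent, and any tree decomposition puts a clique entirely inside one bag — forcing width ≥ 2. Hence tw(G) = 2 exactly.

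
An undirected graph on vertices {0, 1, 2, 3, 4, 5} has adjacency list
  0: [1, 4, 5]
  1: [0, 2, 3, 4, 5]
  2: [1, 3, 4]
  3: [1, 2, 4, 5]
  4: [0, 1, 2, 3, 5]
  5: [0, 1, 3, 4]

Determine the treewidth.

A width-3 tree decomposition is:
Bags: B1 = {1, 3, 4, 5}  B2 = {0, 1, 4, 5}  B3 = {1, 2, 3, 4}
Tree: B1–B2, B1–B3
Each bag holds 4 vertices, so the decomposition has width 3, which upper-bounds the treewidth. Conversely, {0, 1, 4, 5} is a clique of size 4, and the vertices of any clique must share a bag in every tree decomposition; so some bag has ≥ 4 vertices and tw(G) ≥ 3. Combining the bounds, tw(G) = 3.

3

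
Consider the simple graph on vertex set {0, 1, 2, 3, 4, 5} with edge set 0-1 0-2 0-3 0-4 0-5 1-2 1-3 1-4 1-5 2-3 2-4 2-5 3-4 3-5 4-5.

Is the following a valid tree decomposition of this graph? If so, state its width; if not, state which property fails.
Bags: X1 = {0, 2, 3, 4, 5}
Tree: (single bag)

A tree decomposition must satisfy three properties: every vertex lies in some bag; for every edge, both endpoints lie together in some bag; and for every vertex, the bags containing it form a connected subtree. Here vertex 1 appears in no bag, so the decomposition is invalid.

No — vertex 1 appears in no bag.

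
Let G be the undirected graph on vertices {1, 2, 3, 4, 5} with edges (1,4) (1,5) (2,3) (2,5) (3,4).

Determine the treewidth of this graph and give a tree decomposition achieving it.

Each bag holds 3 vertices, so the decomposition has width 2, which upper-bounds the treewidth. The edges 1–4–3–2–5–1 form a cycle, so G is not a tree and its treewidth is at least 2. Hence tw(G) = 2 exactly.

Treewidth 2.
One such decomposition:
Bags: B1 = {1, 3, 4}  B2 = {1, 2, 3}  B3 = {1, 2, 5}
Tree: B1–B2, B2–B3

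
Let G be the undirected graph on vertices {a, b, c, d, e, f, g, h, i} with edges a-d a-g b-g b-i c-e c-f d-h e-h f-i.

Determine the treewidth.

A width-2 tree decomposition is:
Bags: B1 = {c, f, i}  B2 = {b, c, i}  B3 = {b, c, g}  B4 = {a, c, g}  B5 = {a, c, d}  B6 = {c, d, h}  B7 = {c, e, h}
Tree: B1–B2, B2–B3, B3–B4, B4–B5, B5–B6, B6–B7
Every bag has size at most 3, so the width is 3 − 1 = 2 and tw(G) ≤ 2. The edges c–f–i–b–g–a–d–h–e–c form a cycle, so G is not a tree and its treewidth is at least 2. Hence tw(G) = 2 exactly.

2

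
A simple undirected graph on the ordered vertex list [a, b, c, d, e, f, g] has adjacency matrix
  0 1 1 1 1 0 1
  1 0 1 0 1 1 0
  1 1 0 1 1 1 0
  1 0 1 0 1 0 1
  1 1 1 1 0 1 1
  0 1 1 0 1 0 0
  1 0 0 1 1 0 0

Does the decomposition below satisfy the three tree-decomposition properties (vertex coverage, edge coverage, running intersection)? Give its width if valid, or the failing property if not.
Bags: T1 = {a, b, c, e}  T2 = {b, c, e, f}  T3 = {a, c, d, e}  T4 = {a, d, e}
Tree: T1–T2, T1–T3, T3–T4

No — vertex g appears in no bag.

A tree decomposition must satisfy three properties: every vertex lies in some bag; for every edge, both endpoints lie together in some bag; and for every vertex, the bags containing it form a connected subtree. Here vertex g appears in no bag, so the decomposition is invalid.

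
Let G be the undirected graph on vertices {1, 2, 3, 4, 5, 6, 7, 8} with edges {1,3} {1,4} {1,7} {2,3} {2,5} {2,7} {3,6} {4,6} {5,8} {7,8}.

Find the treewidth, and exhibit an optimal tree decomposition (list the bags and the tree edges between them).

The largest bag has 3 vertices, giving width 2; this decomposition certifies tw(G) ≤ 2. For the lower bound, G contains the cycle 8–5–2–7–8, so G is not a forest; only forests have treewidth ≤ 1, hence tw(G) ≥ 2. The upper and lower bounds meet at 2, so that is the treewidth.

Treewidth 2.
Bags: B1 = {5, 7, 8}  B2 = {2, 5, 7}  B3 = {1, 2, 7}  B4 = {1, 2, 3}  B5 = {1, 3, 4}  B6 = {3, 4, 6}
Tree: B1–B2, B2–B3, B3–B4, B4–B5, B5–B6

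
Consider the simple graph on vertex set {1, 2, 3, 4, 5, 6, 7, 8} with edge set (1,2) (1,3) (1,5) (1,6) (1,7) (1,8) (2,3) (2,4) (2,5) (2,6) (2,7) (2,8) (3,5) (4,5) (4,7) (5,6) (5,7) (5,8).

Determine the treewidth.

A width-3 tree decomposition is:
Bags: B1 = {1, 2, 5, 8}  B2 = {1, 2, 5, 7}  B3 = {2, 4, 5, 7}  B4 = {1, 2, 3, 5}  B5 = {1, 2, 5, 6}
Tree: B1–B2, B2–B3, B2–B4, B1–B5
Every bag has size at most 4, so the width is 4 − 1 = 3 and tw(G) ≤ 3. On the other hand G contains the 4-clique {1, 2, 5, 8}. A clique must lie in a single bag of any decomposition, so no decomposition can have width below 3. Hence tw(G) = 3 exactly.

3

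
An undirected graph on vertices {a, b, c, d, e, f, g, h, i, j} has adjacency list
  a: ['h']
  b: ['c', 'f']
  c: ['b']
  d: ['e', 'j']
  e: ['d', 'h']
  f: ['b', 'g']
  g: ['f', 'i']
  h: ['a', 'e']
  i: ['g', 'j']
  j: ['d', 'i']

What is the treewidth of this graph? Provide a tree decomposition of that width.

Every bag has size at most 2, so the width is 2 − 1 = 1 and tw(G) ≤ 1. Since G has at least one edge (e.g. a–h), it is not an edgeless graph, so tw(G) ≥ 1. Therefore the treewidth is 1.

Treewidth 1.
Bags: B1 = {a, h}  B2 = {e, h}  B3 = {d, e}  B4 = {d, j}  B5 = {i, j}  B6 = {g, i}  B7 = {f, g}  B8 = {b, f}  B9 = {b, c}
Tree: B1–B2, B2–B3, B3–B4, B4–B5, B5–B6, B6–B7, B7–B8, B8–B9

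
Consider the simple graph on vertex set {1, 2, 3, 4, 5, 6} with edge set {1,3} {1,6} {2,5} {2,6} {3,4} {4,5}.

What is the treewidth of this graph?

A width-2 tree decomposition is:
Bags: B1 = {1, 2, 6}  B2 = {1, 2, 3}  B3 = {2, 3, 4}  B4 = {2, 4, 5}
Tree: B1–B2, B2–B3, B3–B4
Each bag holds 3 vertices, so the decomposition has width 2, which upper-bounds the treewidth. Since 2–6–1–3–4–5–2 is a cycle in G, G is not acyclic. Forests are exactly the graphs of treewidth ≤ 1, so tw(G) ≥ 2. Therefore the treewidth is 2.

2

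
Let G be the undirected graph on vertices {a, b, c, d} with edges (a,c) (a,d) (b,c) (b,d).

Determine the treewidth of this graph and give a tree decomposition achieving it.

Treewidth 2.
Bags: B1 = {a, b, d}  B2 = {a, b, c}
Tree: B1–B2

Every bag has size at most 3, so the width is 3 − 1 = 2 and tw(G) ≤ 2. For the lower bound, G contains the cycle a–d–b–c–a, so G is not a forest; only forests have treewidth ≤ 1, hence tw(G) ≥ 2. The upper and lower bounds meet at 2, so that is the treewidth.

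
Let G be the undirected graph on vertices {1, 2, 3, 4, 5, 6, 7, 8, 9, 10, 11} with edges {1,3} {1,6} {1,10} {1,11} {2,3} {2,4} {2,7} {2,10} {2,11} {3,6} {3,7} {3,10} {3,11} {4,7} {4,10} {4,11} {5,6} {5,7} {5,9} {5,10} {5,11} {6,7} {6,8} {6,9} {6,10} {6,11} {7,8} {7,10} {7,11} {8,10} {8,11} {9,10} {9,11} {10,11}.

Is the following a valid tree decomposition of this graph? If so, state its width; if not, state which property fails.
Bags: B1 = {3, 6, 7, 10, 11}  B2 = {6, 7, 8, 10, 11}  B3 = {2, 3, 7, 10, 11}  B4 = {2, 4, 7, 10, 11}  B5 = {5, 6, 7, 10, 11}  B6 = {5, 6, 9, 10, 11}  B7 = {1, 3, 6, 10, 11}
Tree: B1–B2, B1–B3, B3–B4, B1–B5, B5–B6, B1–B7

Vertex coverage: the bags together contain {1, 2, 3, 4, 5, 6, 7, 8, 9, 10, 11}, the full vertex set. Edge coverage: each edge of G has both endpoints in at least one bag. Running intersection: for every vertex, the bags containing it form a connected subtree. All three properties hold, so this is a valid tree decomposition of width max|bag| − 1 = 4, and hence tw(G) ≤ 4.

Yes; width 4.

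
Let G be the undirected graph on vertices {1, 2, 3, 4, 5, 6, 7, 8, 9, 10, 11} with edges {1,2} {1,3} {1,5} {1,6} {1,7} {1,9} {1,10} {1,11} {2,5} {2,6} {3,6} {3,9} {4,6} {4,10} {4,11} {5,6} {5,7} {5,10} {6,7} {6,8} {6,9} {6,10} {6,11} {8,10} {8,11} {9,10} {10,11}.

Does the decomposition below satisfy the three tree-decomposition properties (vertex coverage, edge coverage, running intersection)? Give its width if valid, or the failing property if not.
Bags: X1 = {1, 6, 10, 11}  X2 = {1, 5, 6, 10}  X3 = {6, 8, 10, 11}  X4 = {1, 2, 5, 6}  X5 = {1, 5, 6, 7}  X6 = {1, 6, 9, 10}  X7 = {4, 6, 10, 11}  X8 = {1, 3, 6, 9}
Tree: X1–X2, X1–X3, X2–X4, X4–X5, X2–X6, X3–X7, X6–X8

Checking the three conditions: (i) the bags cover all of {1, 2, 3, 4, 5, 6, 7, 8, 9, 10, 11}; (ii) for each edge, some bag contains both endpoints; (iii) the bags containing any fixed vertex form a subtree. All hold, so the decomposition is valid with width 4 − 1 = 3.

Yes; width 3.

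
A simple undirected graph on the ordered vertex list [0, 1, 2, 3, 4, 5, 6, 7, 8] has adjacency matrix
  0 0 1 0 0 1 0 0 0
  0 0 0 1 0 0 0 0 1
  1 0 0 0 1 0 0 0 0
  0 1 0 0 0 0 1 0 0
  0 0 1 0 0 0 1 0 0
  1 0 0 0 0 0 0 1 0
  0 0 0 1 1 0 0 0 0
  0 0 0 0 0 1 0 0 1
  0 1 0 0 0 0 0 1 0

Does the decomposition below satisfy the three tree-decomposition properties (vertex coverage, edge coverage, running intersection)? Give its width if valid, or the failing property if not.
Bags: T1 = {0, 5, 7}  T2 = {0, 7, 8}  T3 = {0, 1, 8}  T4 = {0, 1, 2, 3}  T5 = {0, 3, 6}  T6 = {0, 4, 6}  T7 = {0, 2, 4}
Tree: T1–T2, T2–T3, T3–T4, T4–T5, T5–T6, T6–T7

A tree decomposition must satisfy three properties: every vertex lies in some bag; for every edge, both endpoints lie together in some bag; and for every vertex, the bags containing it form a connected subtree. Here bags containing vertex 2 are not connected in the tree, so the decomposition is invalid.

No — bags containing vertex 2 are not connected in the tree.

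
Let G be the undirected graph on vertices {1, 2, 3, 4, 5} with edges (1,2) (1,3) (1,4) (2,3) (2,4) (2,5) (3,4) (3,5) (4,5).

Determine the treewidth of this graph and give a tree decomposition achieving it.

Treewidth 3.
One such decomposition:
Bags: B1 = {2, 3, 4, 5}  B2 = {1, 2, 3, 4}
Tree: B1–B2

The largest bag has 4 vertices, giving width 3; this decomposition certifies tw(G) ≤ 3. On the other hand G contains the 4-clique {1, 2, 3, 4}. A clique must lie in a single bag of any decomposition, so no decomposition can have width below 3. The upper and lower bounds meet at 3, so that is the treewidth.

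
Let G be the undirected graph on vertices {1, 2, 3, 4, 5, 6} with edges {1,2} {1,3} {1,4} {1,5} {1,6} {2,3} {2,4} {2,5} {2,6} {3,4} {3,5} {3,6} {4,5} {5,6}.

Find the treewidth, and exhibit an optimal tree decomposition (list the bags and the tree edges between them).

Each bag holds 5 vertices, so the decomposition has width 4, which upper-bounds the treewidth. For the lower bound, the 5 vertices {1, 2, 3, 4, 5} are pairwise adjacent, and any tree decomposition puts a clique entirely inside one bag — forcing width ≥ 4. Hence tw(G) = 4 exactly.

Treewidth 4.
Bags: B1 = {1, 2, 3, 4, 5}  B2 = {1, 2, 3, 5, 6}
Tree: B1–B2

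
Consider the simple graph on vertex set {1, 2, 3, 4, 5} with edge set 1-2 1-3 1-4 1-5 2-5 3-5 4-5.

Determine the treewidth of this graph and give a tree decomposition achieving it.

Treewidth 2.
One optimal decomposition is:
Bags: B1 = {1, 4, 5}  B2 = {1, 2, 5}  B3 = {1, 3, 5}
Tree: B1–B2, B2–B3

The largest bag has 3 vertices, giving width 2; this decomposition certifies tw(G) ≤ 2. On the other hand G contains the 3-clique {1, 2, 5}. A clique must lie in a single bag of any decomposition, so no decomposition can have width below 2. The upper and lower bounds meet at 2, so that is the treewidth.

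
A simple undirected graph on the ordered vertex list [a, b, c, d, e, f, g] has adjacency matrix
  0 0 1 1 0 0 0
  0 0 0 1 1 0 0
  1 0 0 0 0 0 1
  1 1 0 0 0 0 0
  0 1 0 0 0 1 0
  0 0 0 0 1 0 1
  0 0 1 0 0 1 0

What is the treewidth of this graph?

A width-2 tree decomposition is:
Bags: B1 = {e, f, g}  B2 = {b, e, g}  B3 = {b, d, g}  B4 = {a, d, g}  B5 = {a, c, g}
Tree: B1–B2, B2–B3, B3–B4, B4–B5
Each bag holds 3 vertices, so the decomposition has width 2, which upper-bounds the treewidth. Since g–f–e–b–d–a–c–g is a cycle in G, G is not acyclic. Forests are exactly the graphs of treewidth ≤ 1, so tw(G) ≥ 2. Hence tw(G) = 2 exactly.

2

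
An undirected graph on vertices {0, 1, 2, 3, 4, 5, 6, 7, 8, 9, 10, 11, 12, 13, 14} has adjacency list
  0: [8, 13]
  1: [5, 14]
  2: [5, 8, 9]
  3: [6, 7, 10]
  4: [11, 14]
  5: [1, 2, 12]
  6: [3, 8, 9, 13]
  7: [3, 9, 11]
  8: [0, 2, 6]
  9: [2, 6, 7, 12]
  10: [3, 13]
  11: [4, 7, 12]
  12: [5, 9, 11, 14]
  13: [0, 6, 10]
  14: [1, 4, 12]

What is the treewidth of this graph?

3

A width-3 tree decomposition is:
Bags: B1 = {0, 3, 10, 13}  B2 = {0, 3, 6, 13}  B3 = {0, 3, 6, 8}  B4 = {3, 6, 7, 8}  B5 = {6, 7, 8, 9}  B6 = {2, 7, 8, 9}  B7 = {2, 7, 9, 11}  B8 = {2, 9, 11, 12}  B9 = {2, 5, 11, 12}  B10 = {4, 5, 11, 12}  B11 = {4, 5, 12, 14}  B12 = {1, 4, 5, 14}
Tree: B1–B2, B2–B3, B3–B4, B4–B5, B5–B6, B6–B7, B7–B8, B8–B9, B9–B10, B10–B11, B11–B12
The largest bag has 4 vertices, giving width 3; this decomposition certifies tw(G) ≤ 3. For the lower bound: the 4 vertex sets {0,10,13}, {3}, {6}, {2,7,8,9} are disjoint, each induces a connected subgraph, and every pair is joined by at least one edge of G. Contracting each set to a single vertex therefore yields K_{4} as a minor, and since treewidth is minor-monotone, tw(G) ≥ tw(K_{4}) = 3. Hence tw(G) = 3 exactly.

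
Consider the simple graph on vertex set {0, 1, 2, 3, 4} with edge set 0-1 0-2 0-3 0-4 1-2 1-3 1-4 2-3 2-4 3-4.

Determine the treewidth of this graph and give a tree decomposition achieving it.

Treewidth 4.
One such decomposition:
Bags: B1 = {0, 1, 2, 3, 4}
Tree: (single bag)

With just one bag of size 5, the width is 5 − 1 = 4, so tw(G) ≤ 4. Conversely, {0, 1, 2, 3, 4} is a clique of size 5, and the vertices of any clique must share a bag in every tree decomposition; so some bag has ≥ 5 vertices and tw(G) ≥ 4. Combining the bounds, tw(G) = 4.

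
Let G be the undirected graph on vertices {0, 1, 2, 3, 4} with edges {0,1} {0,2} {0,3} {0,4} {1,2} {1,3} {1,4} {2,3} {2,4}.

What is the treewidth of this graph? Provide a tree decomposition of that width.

Treewidth 3.
One optimal decomposition is:
Bags: B1 = {0, 1, 2, 4}  B2 = {0, 1, 2, 3}
Tree: B1–B2

Every bag has size at most 4, so the width is 4 − 1 = 3 and tw(G) ≤ 3. Conversely, {0, 1, 2, 3} is a clique of size 4, and the vertices of any clique must share a bag in every tree decomposition; so some bag has ≥ 4 vertices and tw(G) ≥ 3. Therefore the treewidth is 3.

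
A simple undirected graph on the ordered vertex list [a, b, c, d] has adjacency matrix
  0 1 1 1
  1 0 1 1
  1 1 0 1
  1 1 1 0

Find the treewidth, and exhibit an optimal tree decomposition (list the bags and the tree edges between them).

Treewidth 3.
Bags: B1 = {a, b, c, d}
Tree: (single bag)

With just one bag of size 4, the width is 4 − 1 = 3, so tw(G) ≤ 3. Conversely, {a, b, c, d} is a clique of size 4, and the vertices of any clique must share a bag in every tree decomposition; so some bag has ≥ 4 vertices and tw(G) ≥ 3. The upper and lower bounds meet at 3, so that is the treewidth.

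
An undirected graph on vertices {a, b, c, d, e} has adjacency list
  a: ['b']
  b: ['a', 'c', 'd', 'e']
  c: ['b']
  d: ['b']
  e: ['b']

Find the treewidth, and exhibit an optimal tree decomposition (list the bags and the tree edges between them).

Every bag has size at most 2, so the width is 2 − 1 = 1 and tw(G) ≤ 1. G has an edge, so its treewidth is at least 1. Combining the bounds, tw(G) = 1.

Treewidth 1.
One such decomposition:
Bags: B1 = {a, b}  B2 = {b, d}  B3 = {b, e}  B4 = {b, c}
Tree: B1–B2, B2–B3, B3–B4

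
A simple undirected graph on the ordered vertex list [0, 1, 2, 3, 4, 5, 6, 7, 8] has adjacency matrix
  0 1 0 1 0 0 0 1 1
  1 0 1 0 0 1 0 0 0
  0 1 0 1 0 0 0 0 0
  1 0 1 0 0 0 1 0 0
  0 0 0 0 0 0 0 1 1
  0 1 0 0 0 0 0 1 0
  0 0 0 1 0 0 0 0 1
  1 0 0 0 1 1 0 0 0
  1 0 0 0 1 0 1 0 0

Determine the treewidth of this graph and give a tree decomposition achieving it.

Treewidth 3.
One such decomposition:
Bags: B1 = {1, 2, 3, 6}  B2 = {0, 1, 3, 6}  B3 = {0, 1, 6, 8}  B4 = {0, 1, 5, 8}  B5 = {0, 5, 7, 8}  B6 = {4, 5, 7, 8}
Tree: B1–B2, B2–B3, B3–B4, B4–B5, B5–B6

The largest bag has 4 vertices, giving width 3; this decomposition certifies tw(G) ≤ 3. For the lower bound: the 4 vertex sets {2,3,6}, {1}, {0}, {4,5,7,8} are disjoint, each induces a connected subgraph, and every pair is joined by at least one edge of G. Contracting each set to a single vertex therefore yields K_{4} as a minor, and since treewidth is minor-monotone, tw(G) ≥ tw(K_{4}) = 3. Therefore the treewidth is 3.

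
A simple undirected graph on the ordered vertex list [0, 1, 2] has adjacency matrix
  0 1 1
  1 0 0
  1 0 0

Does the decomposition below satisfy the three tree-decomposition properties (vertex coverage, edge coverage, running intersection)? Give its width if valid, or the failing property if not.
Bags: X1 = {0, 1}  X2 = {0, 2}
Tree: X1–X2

Vertex coverage: the bags together contain {0, 1, 2}, the full vertex set. Edge coverage: each edge of G has both endpoints in at least one bag. Running intersection: for every vertex, the bags containing it form a connected subtree. All three properties hold, so this is a valid tree decomposition of width max|bag| − 1 = 1, and hence tw(G) ≤ 1.

Yes; width 1.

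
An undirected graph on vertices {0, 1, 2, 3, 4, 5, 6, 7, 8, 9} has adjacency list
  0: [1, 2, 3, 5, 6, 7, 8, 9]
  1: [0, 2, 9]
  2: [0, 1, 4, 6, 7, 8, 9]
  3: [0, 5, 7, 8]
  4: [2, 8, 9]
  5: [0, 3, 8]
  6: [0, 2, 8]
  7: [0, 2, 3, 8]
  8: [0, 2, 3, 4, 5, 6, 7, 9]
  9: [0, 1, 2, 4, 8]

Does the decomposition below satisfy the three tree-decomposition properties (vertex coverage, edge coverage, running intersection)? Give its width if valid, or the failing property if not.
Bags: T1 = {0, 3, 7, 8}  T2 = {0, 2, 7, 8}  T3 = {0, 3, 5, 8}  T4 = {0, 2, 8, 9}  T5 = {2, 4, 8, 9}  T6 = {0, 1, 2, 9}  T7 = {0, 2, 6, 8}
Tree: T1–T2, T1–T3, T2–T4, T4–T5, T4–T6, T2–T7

Vertex coverage: the bags together contain {0, 1, 2, 3, 4, 5, 6, 7, 8, 9}, the full vertex set. Edge coverage: each edge of G has both endpoints in at least one bag. Running intersection: for every vertex, the bags containing it form a connected subtree. All three properties hold, so this is a valid tree decomposition of width max|bag| − 1 = 3, and hence tw(G) ≤ 3.

Yes; width 3.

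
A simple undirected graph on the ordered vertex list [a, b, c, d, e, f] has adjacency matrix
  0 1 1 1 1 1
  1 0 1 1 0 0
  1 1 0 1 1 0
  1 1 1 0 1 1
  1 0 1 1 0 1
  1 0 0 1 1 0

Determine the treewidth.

3

A width-3 tree decomposition is:
Bags: B1 = {a, c, d, e}  B2 = {a, d, e, f}  B3 = {a, b, c, d}
Tree: B1–B2, B1–B3
Each bag holds 4 vertices, so the decomposition has width 3, which upper-bounds the treewidth. Conversely, {a, c, d, e} is a clique of size 4, and the vertices of any clique must share a bag in every tree decomposition; so some bag has ≥ 4 vertices and tw(G) ≥ 3. The upper and lower bounds meet at 3, so that is the treewidth.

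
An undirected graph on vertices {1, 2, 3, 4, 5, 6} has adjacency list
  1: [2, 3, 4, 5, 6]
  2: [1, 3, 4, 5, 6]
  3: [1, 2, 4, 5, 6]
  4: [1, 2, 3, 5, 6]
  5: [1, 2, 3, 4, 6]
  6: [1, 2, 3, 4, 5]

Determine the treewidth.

A width-5 tree decomposition is:
Bags: B1 = {1, 2, 3, 4, 5, 6}
Tree: (single bag)
With just one bag of size 6, the width is 6 − 1 = 5, so tw(G) ≤ 5. For the lower bound, the 6 vertices {1, 2, 3, 4, 5, 6} are pairwise adjacent, and any tree decomposition puts a clique entirely inside one bag — forcing width ≥ 5. The upper and lower bounds meet at 5, so that is the treewidth.

5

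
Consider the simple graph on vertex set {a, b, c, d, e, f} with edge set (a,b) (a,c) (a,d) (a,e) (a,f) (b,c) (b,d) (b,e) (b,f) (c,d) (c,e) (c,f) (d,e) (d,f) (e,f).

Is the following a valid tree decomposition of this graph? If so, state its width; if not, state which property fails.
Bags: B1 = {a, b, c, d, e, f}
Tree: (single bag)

Every vertex of G appears in some bag (union = {a, b, c, d, e, f}); every edge is covered by a bag; and for each vertex v the set of bags containing v is connected in the bag tree. The decomposition is therefore valid. The largest bag has 6 vertices, so the width is 5.

Yes; width 5.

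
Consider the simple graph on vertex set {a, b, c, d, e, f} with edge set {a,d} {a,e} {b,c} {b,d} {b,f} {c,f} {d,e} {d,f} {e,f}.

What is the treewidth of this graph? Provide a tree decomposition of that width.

Each bag holds 3 vertices, so the decomposition has width 2, which upper-bounds the treewidth. On the other hand G contains the 3-clique {d, e, f}. A clique must lie in a single bag of any decomposition, so no decomposition can have width below 2. The upper and lower bounds meet at 2, so that is the treewidth.

Treewidth 2.
One such decomposition:
Bags: B1 = {d, e, f}  B2 = {b, d, f}  B3 = {a, d, e}  B4 = {b, c, f}
Tree: B1–B2, B1–B3, B2–B4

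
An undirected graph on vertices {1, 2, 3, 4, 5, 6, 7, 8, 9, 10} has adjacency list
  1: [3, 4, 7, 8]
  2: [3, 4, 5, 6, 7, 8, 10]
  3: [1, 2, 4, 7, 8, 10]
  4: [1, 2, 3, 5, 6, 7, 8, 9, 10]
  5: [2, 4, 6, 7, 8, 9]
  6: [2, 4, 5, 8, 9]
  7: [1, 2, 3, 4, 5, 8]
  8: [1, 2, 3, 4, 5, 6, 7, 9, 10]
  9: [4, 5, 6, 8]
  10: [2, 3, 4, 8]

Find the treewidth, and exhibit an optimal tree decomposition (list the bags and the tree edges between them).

Treewidth 4.
Bags: B1 = {2, 3, 4, 7, 8}  B2 = {2, 4, 5, 7, 8}  B3 = {2, 4, 5, 6, 8}  B4 = {2, 3, 4, 8, 10}  B5 = {4, 5, 6, 8, 9}  B6 = {1, 3, 4, 7, 8}
Tree: B1–B2, B2–B3, B1–B4, B3–B5, B1–B6

Every bag has size at most 5, so the width is 5 − 1 = 4 and tw(G) ≤ 4. Conversely, {1, 3, 4, 7, 8} is a clique of size 5, and the vertices of any clique must share a bag in every tree decomposition; so some bag has ≥ 5 vertices and tw(G) ≥ 4. The upper and lower bounds meet at 4, so that is the treewidth.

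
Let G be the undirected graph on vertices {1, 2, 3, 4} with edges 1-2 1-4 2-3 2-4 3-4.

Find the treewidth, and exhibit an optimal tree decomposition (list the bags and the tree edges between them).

Treewidth 2.
One optimal decomposition is:
Bags: B1 = {2, 3, 4}  B2 = {1, 2, 4}
Tree: B1–B2

The largest bag has 3 vertices, giving width 2; this decomposition certifies tw(G) ≤ 2. For the lower bound, the 3 vertices {1, 2, 4} are pairwise adjacent, and any tree decomposition puts a clique entirely inside one bag — forcing width ≥ 2. Therefore the treewidth is 2.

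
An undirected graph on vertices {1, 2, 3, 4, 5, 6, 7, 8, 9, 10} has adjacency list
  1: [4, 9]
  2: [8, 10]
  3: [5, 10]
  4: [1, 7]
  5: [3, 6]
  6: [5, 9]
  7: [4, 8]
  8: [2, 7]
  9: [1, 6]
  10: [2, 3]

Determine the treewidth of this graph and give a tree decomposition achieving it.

Treewidth 2.
One such decomposition:
Bags: B1 = {3, 5, 6}  B2 = {3, 6, 10}  B3 = {2, 6, 10}  B4 = {2, 6, 8}  B5 = {6, 7, 8}  B6 = {4, 6, 7}  B7 = {1, 4, 6}  B8 = {1, 6, 9}
Tree: B1–B2, B2–B3, B3–B4, B4–B5, B5–B6, B6–B7, B7–B8

Every bag has size at most 3, so the width is 3 − 1 = 2 and tw(G) ≤ 2. The edges 6–5–3–10–2–8–7–4–1–9–6 form a cycle, so G is not a tree and its treewidth is at least 2. Hence tw(G) = 2 exactly.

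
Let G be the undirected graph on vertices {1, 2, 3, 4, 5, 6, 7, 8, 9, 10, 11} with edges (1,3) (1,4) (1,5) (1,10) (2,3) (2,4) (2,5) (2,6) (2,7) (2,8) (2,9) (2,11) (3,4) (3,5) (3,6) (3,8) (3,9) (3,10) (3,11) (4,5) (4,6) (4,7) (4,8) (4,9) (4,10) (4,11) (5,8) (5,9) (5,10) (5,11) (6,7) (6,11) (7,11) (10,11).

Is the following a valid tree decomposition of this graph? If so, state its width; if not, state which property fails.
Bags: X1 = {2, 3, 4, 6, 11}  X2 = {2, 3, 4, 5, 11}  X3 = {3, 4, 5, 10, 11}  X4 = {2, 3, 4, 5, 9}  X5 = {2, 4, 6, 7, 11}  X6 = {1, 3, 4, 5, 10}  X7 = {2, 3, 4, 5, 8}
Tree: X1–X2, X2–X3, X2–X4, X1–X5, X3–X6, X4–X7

Checking the three conditions: (i) the bags cover all of {1, 2, 3, 4, 5, 6, 7, 8, 9, 10, 11}; (ii) for each edge, some bag contains both endpoints; (iii) the bags containing any fixed vertex form a subtree. All hold, so the decomposition is valid with width 5 − 1 = 4.

Yes; width 4.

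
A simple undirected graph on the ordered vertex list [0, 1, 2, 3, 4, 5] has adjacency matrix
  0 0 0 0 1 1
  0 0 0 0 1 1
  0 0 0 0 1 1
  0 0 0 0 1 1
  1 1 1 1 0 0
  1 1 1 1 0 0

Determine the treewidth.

2

A width-2 tree decomposition is:
Bags: B1 = {1, 4, 5}  B2 = {0, 4, 5}  B3 = {3, 4, 5}  B4 = {2, 4, 5}
Tree: B1–B2, B2–B3, B3–B4
Every bag has size at most 3, so the width is 3 − 1 = 2 and tw(G) ≤ 2. For the lower bound, G contains the cycle 1–5–0–4–1, so G is not a forest; only forests have treewidth ≤ 1, hence tw(G) ≥ 2. Therefore the treewidth is 2.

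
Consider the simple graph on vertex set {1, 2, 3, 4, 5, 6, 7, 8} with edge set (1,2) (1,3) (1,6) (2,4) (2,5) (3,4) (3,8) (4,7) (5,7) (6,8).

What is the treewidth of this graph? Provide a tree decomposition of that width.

Treewidth 2.
One optimal decomposition is:
Bags: B1 = {3, 6, 8}  B2 = {1, 3, 6}  B3 = {1, 3, 4}  B4 = {1, 2, 4}  B5 = {2, 4, 7}  B6 = {2, 5, 7}
Tree: B1–B2, B2–B3, B3–B4, B4–B5, B5–B6

The largest bag has 3 vertices, giving width 2; this decomposition certifies tw(G) ≤ 2. The edges 8–6–1–3–8 form a cycle, so G is not a tree and its treewidth is at least 2. Hence tw(G) = 2 exactly.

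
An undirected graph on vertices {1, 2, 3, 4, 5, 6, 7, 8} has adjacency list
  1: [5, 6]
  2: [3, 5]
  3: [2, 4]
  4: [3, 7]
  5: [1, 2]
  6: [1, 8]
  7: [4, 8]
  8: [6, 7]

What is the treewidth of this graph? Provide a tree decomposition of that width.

Every bag has size at most 3, so the width is 3 − 1 = 2 and tw(G) ≤ 2. For the lower bound, G contains the cycle 4–7–8–6–1–5–2–3–4, so G is not a forest; only forests have treewidth ≤ 1, hence tw(G) ≥ 2. Hence tw(G) = 2 exactly.

Treewidth 2.
One such decomposition:
Bags: B1 = {4, 7, 8}  B2 = {4, 6, 8}  B3 = {1, 4, 6}  B4 = {1, 4, 5}  B5 = {2, 4, 5}  B6 = {2, 3, 4}
Tree: B1–B2, B2–B3, B3–B4, B4–B5, B5–B6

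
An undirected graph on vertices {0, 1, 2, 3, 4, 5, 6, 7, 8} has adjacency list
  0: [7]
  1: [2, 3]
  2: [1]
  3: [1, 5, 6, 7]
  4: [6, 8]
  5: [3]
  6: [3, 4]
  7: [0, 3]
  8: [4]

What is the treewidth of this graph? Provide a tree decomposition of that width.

Treewidth 1.
One such decomposition:
Bags: B1 = {1, 3}  B2 = {3, 6}  B3 = {1, 2}  B4 = {3, 7}  B5 = {4, 6}  B6 = {4, 8}  B7 = {0, 7}  B8 = {3, 5}
Tree: B1–B2, B1–B3, B1–B4, B2–B5, B5–B6, B4–B7, B1–B8

Each bag holds 2 vertices, so the decomposition has width 1, which upper-bounds the treewidth. Any graph with an edge has treewidth ≥ 1, and G has the edge 3–1. Therefore the treewidth is 1.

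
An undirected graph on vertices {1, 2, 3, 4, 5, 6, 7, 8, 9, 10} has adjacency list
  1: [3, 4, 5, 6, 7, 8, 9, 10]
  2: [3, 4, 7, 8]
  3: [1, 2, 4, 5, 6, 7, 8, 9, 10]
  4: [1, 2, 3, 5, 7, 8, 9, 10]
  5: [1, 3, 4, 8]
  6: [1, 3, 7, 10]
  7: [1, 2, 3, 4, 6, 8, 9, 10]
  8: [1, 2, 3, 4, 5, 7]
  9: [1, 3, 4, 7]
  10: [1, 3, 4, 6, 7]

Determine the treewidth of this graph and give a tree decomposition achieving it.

Every bag has size at most 5, so the width is 5 − 1 = 4 and tw(G) ≤ 4. Conversely, {1, 3, 4, 5, 8} is a clique of size 5, and the vertices of any clique must share a bag in every tree decomposition; so some bag has ≥ 5 vertices and tw(G) ≥ 4. Therefore the treewidth is 4.

Treewidth 4.
Bags: B1 = {1, 3, 4, 5, 8}  B2 = {1, 3, 4, 7, 8}  B3 = {1, 3, 4, 7, 10}  B4 = {1, 3, 6, 7, 10}  B5 = {1, 3, 4, 7, 9}  B6 = {2, 3, 4, 7, 8}
Tree: B1–B2, B2–B3, B3–B4, B2–B5, B2–B6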